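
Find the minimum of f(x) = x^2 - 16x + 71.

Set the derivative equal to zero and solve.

f(x) = x^2 - 16x + 71
f'(x) = 2x + (-16) = 0
x = 16/2 = 8
f(8) = 7
Since f''(x) = 2 > 0, this is a minimum.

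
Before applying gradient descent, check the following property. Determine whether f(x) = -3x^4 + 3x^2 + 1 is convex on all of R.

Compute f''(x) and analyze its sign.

f(x) = -3x^4 + 3x^2 + 1
f'(x) = -12x^3 + 6x
f''(x) = -36x^2 + 6
f''(x) = -36x^2 + 6 -> -inf as |x| -> inf
Therefore, f is not globally convex on R.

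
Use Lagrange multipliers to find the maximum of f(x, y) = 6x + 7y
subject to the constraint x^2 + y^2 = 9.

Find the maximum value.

Set up Lagrange conditions: grad f = lambda * grad g
  6 = 2*lambda*x
  7 = 2*lambda*y
From these: x/y = 6/7, so x = 6t, y = 7t for some t.
Substitute into constraint: (6t)^2 + (7t)^2 = 9
  t^2 * 85 = 9
  t = sqrt(9/85)
Maximum = 6*x + 7*y = (6^2 + 7^2)*t = 85 * sqrt(9/85) = sqrt(765)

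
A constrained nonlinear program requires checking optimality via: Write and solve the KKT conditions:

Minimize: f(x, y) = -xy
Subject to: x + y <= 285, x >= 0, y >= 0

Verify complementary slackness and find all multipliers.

Problem: min -xy s.t. x + y <= 285 (multiplier lambda), x >= 0 (mu_x), y >= 0 (mu_y)
KKT stationarity: -y + lambda - mu_x = 0, -x + lambda - mu_y = 0, with lambda, mu_x, mu_y >= 0
Complementary slackness: lambda*(x + y - 285) = 0, mu_x*x = 0, mu_y*y = 0
If lambda = 0: y = -mu_x <= 0 and x = -mu_y <= 0 force x = y = 0 with f = 0; but x = y = 285/2 is feasible with f = -81225/4 < 0, so this is not the minimum. Hence lambda > 0 and x + y = 285.
Try x > 0, y > 0 (so mu_x = mu_y = 0): y = lambda, x = lambda => x = y = lambda
x + y = 285 => 2*lambda = 285 => lambda = 285/2
x* = y* = 285/2 > 0, consistent with mu_x = mu_y = 0.
(Any feasible point with x = 0 or y = 0 has f = 0 > -81225/4, so the minimum is not on those boundaries.)
min(-xy) = -81225/4 (i.e. max xy = 81225/4)
Multipliers: lambda = 285/2, mu_x = 0, mu_y = 0
Complementary slackness: lambda*(x + y - 285) = 285/2*(285/2 + 285/2 - 285) = 0, mu_x*x = 0*285/2 = 0, mu_y*y = 0*285/2 = 0. Satisfied.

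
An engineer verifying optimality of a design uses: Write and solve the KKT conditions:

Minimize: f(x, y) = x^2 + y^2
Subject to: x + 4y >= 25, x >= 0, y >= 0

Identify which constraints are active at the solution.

KKT conditions for min x^2 + y^2 s.t. 1x + 4y >= 25, x >= 0, y >= 0:
Stationarity: 2x = mu*1 + mu_x, 2y = mu*4 + mu_y, with mu, mu_x, mu_y >= 0
Complementary slackness: mu*(x + 4y - 25) = 0, mu_x*x = 0, mu_y*y = 0
(0, 0) is infeasible (1*0 + 4*0 < 25), so if mu = 0 stationarity would force x = mu_x/2 >= 0, y = mu_y/2 >= 0 with mu_x*x = mu_y*y = 0, i.e. x = y = 0: contradiction. Hence mu > 0 and x + 4y = 25 is active.
Try x > 0, y > 0 (so mu_x = mu_y = 0): x = 1*mu/2, y = 4*mu/2
Substitute: 1*(1*mu/2) + 4*(4*mu/2) = 25
  mu*17/2 = 25 => mu = 50/17
x* = 25/17 > 0, y* = 100/17 > 0, consistent with mu_x = mu_y = 0.
f is convex and the constraints are linear, so this KKT point is the global minimum.
f* = 625/17
Active constraints: x + 4y >= 25 (holds with equality, mu = 50/17 > 0); x >= 0 and y >= 0 are inactive (mu_x = mu_y = 0).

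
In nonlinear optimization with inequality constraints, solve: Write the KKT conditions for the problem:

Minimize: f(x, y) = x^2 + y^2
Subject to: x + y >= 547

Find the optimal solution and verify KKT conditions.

KKT conditions for min x^2 + y^2 s.t. x + y >= 547:
Stationarity: 2x = mu, 2y = mu
So x = y = mu/2.
Complementary slackness: mu*(x + y - 547) = 0
Primal feasibility: x + y >= 547; dual feasibility: mu >= 0
If mu = 0 then x = y = 0, but 0 + 0 < 547 is infeasible, so the constraint is active.
Constraint active: x + y = 2*(mu/2) = 547 => mu = 547
x = y = 547/2, f = 299209/2
Verify: stationarity 2*(547/2) = 547 = mu; primal 547/2 + 547/2 = 547 >= 547; dual mu = 547 >= 0; complementary slackness 547*(547 - 547) = 0. All KKT conditions hold.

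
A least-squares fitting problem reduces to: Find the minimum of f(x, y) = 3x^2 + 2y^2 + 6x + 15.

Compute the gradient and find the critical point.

f(x,y) = 3x^2 + 2y^2 + 6x + 15
df/dx = 6x + (6) = 0  =>  x = -1
df/dy = 4y + (0) = 0  =>  y = 0
f(-1, 0) = 3*(-1)^2 + 2*(0)^2 + 6*(-1) + 15 = 12
Hessian is diagonal with entries 6, 4 > 0, so this is a minimum.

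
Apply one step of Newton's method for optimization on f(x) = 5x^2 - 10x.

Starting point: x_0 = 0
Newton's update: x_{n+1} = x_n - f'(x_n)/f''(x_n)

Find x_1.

f(x) = 5x^2 - 10x
f'(x) = 10x + (-10), f''(x) = 10
Newton step: x_1 = x_0 - f'(x_0)/f''(x_0)
f'(0) = -10
x_1 = 0 - -10/10 = 1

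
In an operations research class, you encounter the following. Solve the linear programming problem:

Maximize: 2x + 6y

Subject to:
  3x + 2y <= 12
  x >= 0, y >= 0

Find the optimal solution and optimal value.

The feasible region has vertices at [(0, 0), (4, 0), (0, 6)].
Checking objective 2x + 6y at each vertex:
  (0, 0): 2*0 + 6*0 = 0
  (4, 0): 2*4 + 6*0 = 8
  (0, 6): 2*0 + 6*6 = 36
Maximum is 36 at (0, 6).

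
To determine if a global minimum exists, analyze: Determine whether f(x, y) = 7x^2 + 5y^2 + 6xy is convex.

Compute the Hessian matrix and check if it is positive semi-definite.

f(x,y) = 7x^2 + 5y^2 + 6xy
Hessian H = [[14, 6], [6, 10]]
trace(H) = 24, det(H) = 104
Eigenvalues: (24 +/- sqrt(160)) / 2 = 18.32, 5.675
Since both eigenvalues > 0, f is convex.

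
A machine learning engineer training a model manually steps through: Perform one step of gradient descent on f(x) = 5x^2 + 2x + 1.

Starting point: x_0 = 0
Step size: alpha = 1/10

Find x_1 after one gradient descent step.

f(x) = 5x^2 + 2x + 1
f'(x) = 10x + 2
f'(0) = 10*0 + (2) = 2
x_1 = x_0 - alpha * f'(x_0) = 0 - 1/10 * 2 = -1/5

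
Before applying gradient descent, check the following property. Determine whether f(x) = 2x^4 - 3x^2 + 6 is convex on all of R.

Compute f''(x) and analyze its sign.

f(x) = 2x^4 - 3x^2 + 6
f'(x) = 8x^3 + -6x
f''(x) = 24x^2 + -6
f''(0) = -6 < 0, so not convex near x = 0
Therefore, f is not globally convex on R.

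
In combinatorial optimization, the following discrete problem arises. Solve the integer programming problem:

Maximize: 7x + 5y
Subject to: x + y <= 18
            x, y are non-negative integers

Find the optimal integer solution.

Objective: 7x + 5y, constraint: x + y <= 18
Coefficient of x is 7 >= coefficient of y is 5, so allocate the entire budget to x.
Optimal: x = 18, y = 0, value = 126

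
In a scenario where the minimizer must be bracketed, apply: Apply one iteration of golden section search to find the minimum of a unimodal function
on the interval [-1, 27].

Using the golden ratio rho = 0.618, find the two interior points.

Golden section search on [-1, 27].
Golden ratio rho = 0.618 (approx).
Interior points:
  x_1 = -1 + (1-0.618)*28 = 9.6960
  x_2 = -1 + 0.618*28 = 16.3040
Compare f(x_1) and f(x_2) to determine which subinterval to keep.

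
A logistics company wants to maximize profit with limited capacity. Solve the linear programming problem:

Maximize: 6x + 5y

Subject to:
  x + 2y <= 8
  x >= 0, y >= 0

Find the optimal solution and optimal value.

The feasible region has vertices at [(0, 0), (8, 0), (0, 4)].
Checking objective 6x + 5y at each vertex:
  (0, 0): 6*0 + 5*0 = 0
  (8, 0): 6*8 + 5*0 = 48
  (0, 4): 6*0 + 5*4 = 20
Maximum is 48 at (8, 0).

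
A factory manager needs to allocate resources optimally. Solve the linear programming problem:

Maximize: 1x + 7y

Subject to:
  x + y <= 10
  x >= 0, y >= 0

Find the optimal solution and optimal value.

The feasible region has vertices at [(0, 0), (10, 0), (0, 10)].
Checking objective 1x + 7y at each vertex:
  (0, 0): 1*0 + 7*0 = 0
  (10, 0): 1*10 + 7*0 = 10
  (0, 10): 1*0 + 7*10 = 70
Maximum is 70 at (0, 10).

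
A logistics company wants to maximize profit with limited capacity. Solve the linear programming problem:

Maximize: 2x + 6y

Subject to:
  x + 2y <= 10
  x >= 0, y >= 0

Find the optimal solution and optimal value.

The feasible region has vertices at [(0, 0), (10, 0), (0, 5)].
Checking objective 2x + 6y at each vertex:
  (0, 0): 2*0 + 6*0 = 0
  (10, 0): 2*10 + 6*0 = 20
  (0, 5): 2*0 + 6*5 = 30
Maximum is 30 at (0, 5).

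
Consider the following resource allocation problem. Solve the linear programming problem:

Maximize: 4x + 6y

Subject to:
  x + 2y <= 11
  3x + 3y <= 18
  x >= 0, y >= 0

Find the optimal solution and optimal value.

Feasible vertices: (0, 0), (0, 11/2), (1, 5), (6, 0)
Objective 4x + 6y at each:
  (0, 0): 0
  (0, 11/2): 33
  (1, 5): 34
  (6, 0): 24
Maximum is 34 at (1, 5).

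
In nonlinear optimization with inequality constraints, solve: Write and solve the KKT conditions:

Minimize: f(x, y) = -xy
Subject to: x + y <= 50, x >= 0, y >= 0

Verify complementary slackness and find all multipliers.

Problem: min -xy s.t. x + y <= 50 (multiplier lambda), x >= 0 (mu_x), y >= 0 (mu_y)
KKT stationarity: -y + lambda - mu_x = 0, -x + lambda - mu_y = 0, with lambda, mu_x, mu_y >= 0
Complementary slackness: lambda*(x + y - 50) = 0, mu_x*x = 0, mu_y*y = 0
If lambda = 0: y = -mu_x <= 0 and x = -mu_y <= 0 force x = y = 0 with f = 0; but x = y = 25 is feasible with f = -625 < 0, so this is not the minimum. Hence lambda > 0 and x + y = 50.
Try x > 0, y > 0 (so mu_x = mu_y = 0): y = lambda, x = lambda => x = y = lambda
x + y = 50 => 2*lambda = 50 => lambda = 25
x* = y* = 25 > 0, consistent with mu_x = mu_y = 0.
(Any feasible point with x = 0 or y = 0 has f = 0 > -625, so the minimum is not on those boundaries.)
min(-xy) = -625 (i.e. max xy = 625)
Multipliers: lambda = 25, mu_x = 0, mu_y = 0
Complementary slackness: lambda*(x + y - 50) = 25*(25 + 25 - 50) = 0, mu_x*x = 0*25 = 0, mu_y*y = 0*25 = 0. Satisfied.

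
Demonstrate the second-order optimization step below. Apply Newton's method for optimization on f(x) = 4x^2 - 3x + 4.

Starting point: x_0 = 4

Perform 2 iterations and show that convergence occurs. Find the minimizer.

f(x) = 4x^2 - 3x + 4, f'(x) = 8x + (-3), f''(x) = 8
Step 1: f'(4) = 29, x_1 = 4 - 29/8 = 3/8
Step 2: f'(3/8) = 0, x_2 = 3/8 (converged)
Newton's method converges in 1 step for quadratics.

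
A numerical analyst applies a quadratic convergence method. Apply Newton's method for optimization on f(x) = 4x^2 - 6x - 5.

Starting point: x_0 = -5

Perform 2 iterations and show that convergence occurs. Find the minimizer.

f(x) = 4x^2 - 6x - 5, f'(x) = 8x + (-6), f''(x) = 8
Step 1: f'(-5) = -46, x_1 = -5 - -46/8 = 3/4
Step 2: f'(3/4) = 0, x_2 = 3/4 (converged)
Newton's method converges in 1 step for quadratics.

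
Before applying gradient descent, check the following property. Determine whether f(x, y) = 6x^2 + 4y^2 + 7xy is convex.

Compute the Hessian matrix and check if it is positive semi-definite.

f(x,y) = 6x^2 + 4y^2 + 7xy
Hessian H = [[12, 7], [7, 8]]
trace(H) = 20, det(H) = 47
Eigenvalues: (20 +/- sqrt(212)) / 2 = 17.28, 2.72
Since both eigenvalues > 0, f is convex.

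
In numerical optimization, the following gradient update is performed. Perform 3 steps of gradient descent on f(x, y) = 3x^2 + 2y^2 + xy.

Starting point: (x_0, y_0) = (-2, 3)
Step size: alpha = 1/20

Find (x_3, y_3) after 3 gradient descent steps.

f(x,y) = 3x^2 + 2y^2 + xy
grad_x = 6x + 1y, grad_y = 4y + 1x
Step 1: grad = (-9, 10), (-31/20, 5/2)
Step 2: grad = (-34/5, 169/20), (-121/100, 831/400)
Step 3: grad = (-2073/400, 71/10), (-7607/8000, 689/400)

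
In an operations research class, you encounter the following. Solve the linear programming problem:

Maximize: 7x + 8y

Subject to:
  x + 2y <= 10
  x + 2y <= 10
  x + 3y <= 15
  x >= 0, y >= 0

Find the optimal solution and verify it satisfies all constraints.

Feasible vertices: (0, 0), (0, 5), (10, 0)
Objective 7x + 8y at each vertex:
  (0, 0): 0
  (0, 5): 40
  (10, 0): 70
Maximum is 70 at (10, 0).
Verify constraints at (x, y) = (10, 0):
  1*10 + 2*0 = 10 <= 10 (active)
  1*10 + 2*0 = 10 <= 10 (active)
  1*10 + 3*0 = 10 <= 15
  x = 10 >= 0, y = 0 >= 0. All constraints satisfied.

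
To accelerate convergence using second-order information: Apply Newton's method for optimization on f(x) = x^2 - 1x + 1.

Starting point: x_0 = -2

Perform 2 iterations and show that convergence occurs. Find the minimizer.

f(x) = x^2 - 1x + 1, f'(x) = 2x + (-1), f''(x) = 2
Step 1: f'(-2) = -5, x_1 = -2 - -5/2 = 1/2
Step 2: f'(1/2) = 0, x_2 = 1/2 (converged)
Newton's method converges in 1 step for quadratics.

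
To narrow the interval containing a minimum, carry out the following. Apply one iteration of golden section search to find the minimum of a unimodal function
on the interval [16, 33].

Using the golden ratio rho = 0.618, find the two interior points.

Golden section search on [16, 33].
Golden ratio rho = 0.618 (approx).
Interior points:
  x_1 = 16 + (1-0.618)*17 = 22.4940
  x_2 = 16 + 0.618*17 = 26.5060
Compare f(x_1) and f(x_2) to determine which subinterval to keep.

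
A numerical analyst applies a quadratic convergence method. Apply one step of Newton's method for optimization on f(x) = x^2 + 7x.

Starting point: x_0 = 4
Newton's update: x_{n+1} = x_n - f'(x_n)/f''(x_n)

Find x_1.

f(x) = x^2 + 7x
f'(x) = 2x + (7), f''(x) = 2
Newton step: x_1 = x_0 - f'(x_0)/f''(x_0)
f'(4) = 15
x_1 = 4 - 15/2 = -7/2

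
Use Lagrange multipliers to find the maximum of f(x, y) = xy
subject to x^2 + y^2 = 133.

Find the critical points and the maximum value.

Lagrange conditions: y = 2*lambda*x and x = 2*lambda*y
If x = 0 then y = 0, violating the constraint, so x, y != 0.
Dividing: y/x = x/y => x^2 = y^2 => y = x or y = -x
Constraint: 2x^2 = 133 => x^2 = 133/2 => x = +/-sqrt(133/2)
Critical points: (sqrt(133/2), sqrt(133/2)), (-sqrt(133/2), -sqrt(133/2)), (sqrt(133/2), -sqrt(133/2)), (-sqrt(133/2), sqrt(133/2))
  y = x:  xy = x^2 = 133/2  at (sqrt(133/2), sqrt(133/2)) and (-sqrt(133/2), -sqrt(133/2))
  y = -x: xy = -x^2 = -133/2 at (sqrt(133/2), -sqrt(133/2)) and (-sqrt(133/2), sqrt(133/2))
Maximum xy = 133/2 at (sqrt(133/2), sqrt(133/2)) and (-sqrt(133/2), -sqrt(133/2))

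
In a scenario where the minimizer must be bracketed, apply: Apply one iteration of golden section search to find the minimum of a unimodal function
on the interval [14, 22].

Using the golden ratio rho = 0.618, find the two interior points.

Golden section search on [14, 22].
Golden ratio rho = 0.618 (approx).
Interior points:
  x_1 = 14 + (1-0.618)*8 = 17.0560
  x_2 = 14 + 0.618*8 = 18.9440
Compare f(x_1) and f(x_2) to determine which subinterval to keep.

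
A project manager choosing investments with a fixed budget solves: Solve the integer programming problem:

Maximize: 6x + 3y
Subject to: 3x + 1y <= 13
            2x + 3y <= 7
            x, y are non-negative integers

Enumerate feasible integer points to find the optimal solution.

Constraint 1: 3x + 1y <= 13
Constraint 2: 2x + 3y <= 7
Feasible x range (need y >= 0): 0 <= x <= min(13/3, 7/2) => x in {0, ..., 3}.
Enumerate feasible integer points row by row (the coefficient of y is 3 > 0, so for each x the largest feasible y gives the best value):
  x = 0: y <= min((13 - 3*0)/1, (7 - 2*0)/3) => y in {0, ..., 2}; best 6*0 + 3*2 = 6
  x = 1: y <= min((13 - 3*1)/1, (7 - 2*1)/3) => y in {0, ..., 1}; best 6*1 + 3*1 = 9
  x = 2: y <= min((13 - 3*2)/1, (7 - 2*2)/3) => y in {0, ..., 1}; best 6*2 + 3*1 = 15
  x = 3: y <= min((13 - 3*3)/1, (7 - 2*3)/3) => y in {0}; best 6*3 + 3*0 = 18
The maximum 6x + 3y = 18 is achieved at x = 3, y = 0.
Check: 3*3 + 1*0 = 9 <= 13 and 2*3 + 3*0 = 6 <= 7.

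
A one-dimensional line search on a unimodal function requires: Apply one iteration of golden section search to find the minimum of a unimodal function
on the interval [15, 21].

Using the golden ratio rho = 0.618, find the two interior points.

Golden section search on [15, 21].
Golden ratio rho = 0.618 (approx).
Interior points:
  x_1 = 15 + (1-0.618)*6 = 17.2920
  x_2 = 15 + 0.618*6 = 18.7080
Compare f(x_1) and f(x_2) to determine which subinterval to keep.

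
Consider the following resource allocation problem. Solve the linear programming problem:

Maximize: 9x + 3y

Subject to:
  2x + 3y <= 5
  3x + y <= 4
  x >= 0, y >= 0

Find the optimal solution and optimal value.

Feasible vertices: (0, 0), (0, 5/3), (1, 1), (4/3, 0)
Objective 9x + 3y at each:
  (0, 0): 0
  (0, 5/3): 5
  (1, 1): 12
  (4/3, 0): 12
Maximum is 12 at (1, 1).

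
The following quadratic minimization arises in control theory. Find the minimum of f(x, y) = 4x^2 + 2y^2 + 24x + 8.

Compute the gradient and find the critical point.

f(x,y) = 4x^2 + 2y^2 + 24x + 8
df/dx = 8x + (24) = 0  =>  x = -3
df/dy = 4y + (0) = 0  =>  y = 0
f(-3, 0) = 4*(-3)^2 + 2*(0)^2 + 24*(-3) + 8 = -28
Hessian is diagonal with entries 8, 4 > 0, so this is a minimum.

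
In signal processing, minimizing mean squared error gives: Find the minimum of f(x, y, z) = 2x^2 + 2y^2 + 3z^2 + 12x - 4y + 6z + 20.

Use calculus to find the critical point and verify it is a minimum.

f(x,y,z) = 2x^2 + 2y^2 + 3z^2 + 12x - 4y + 6z + 20
df/dx = 4x + (12) = 0 => x = -3
df/dy = 4y + (-4) = 0 => y = 1
df/dz = 6z + (6) = 0 => z = -1
f(-3,1,-1) = 2*(-3)^2 + 2*(1)^2 + 3*(-1)^2 + 12*(-3) + -4*(1) + 6*(-1) + 20 = -3
Hessian is diagonal with entries 4, 4, 6 > 0, confirmed minimum.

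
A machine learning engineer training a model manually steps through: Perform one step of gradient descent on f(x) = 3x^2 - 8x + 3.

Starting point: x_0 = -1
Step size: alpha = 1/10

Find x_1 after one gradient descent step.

f(x) = 3x^2 - 8x + 3
f'(x) = 6x - 8
f'(-1) = 6*-1 + (-8) = -14
x_1 = x_0 - alpha * f'(x_0) = -1 - 1/10 * -14 = 2/5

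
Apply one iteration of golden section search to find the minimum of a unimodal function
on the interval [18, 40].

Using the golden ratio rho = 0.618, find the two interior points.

Golden section search on [18, 40].
Golden ratio rho = 0.618 (approx).
Interior points:
  x_1 = 18 + (1-0.618)*22 = 26.4040
  x_2 = 18 + 0.618*22 = 31.5960
Compare f(x_1) and f(x_2) to determine which subinterval to keep.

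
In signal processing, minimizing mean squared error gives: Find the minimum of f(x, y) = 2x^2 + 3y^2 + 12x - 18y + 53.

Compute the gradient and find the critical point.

f(x,y) = 2x^2 + 3y^2 + 12x - 18y + 53
df/dx = 4x + (12) = 0  =>  x = -3
df/dy = 6y + (-18) = 0  =>  y = 3
f(-3, 3) = 2*(-3)^2 + 3*(3)^2 + 12*(-3) + -18*(3) + 53 = 8
Hessian is diagonal with entries 4, 6 > 0, so this is a minimum.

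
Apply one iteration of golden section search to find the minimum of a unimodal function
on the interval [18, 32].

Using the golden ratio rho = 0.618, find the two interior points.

Golden section search on [18, 32].
Golden ratio rho = 0.618 (approx).
Interior points:
  x_1 = 18 + (1-0.618)*14 = 23.3480
  x_2 = 18 + 0.618*14 = 26.6520
Compare f(x_1) and f(x_2) to determine which subinterval to keep.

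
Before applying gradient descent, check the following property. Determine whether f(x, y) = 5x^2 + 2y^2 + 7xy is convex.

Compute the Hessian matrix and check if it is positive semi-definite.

f(x,y) = 5x^2 + 2y^2 + 7xy
Hessian H = [[10, 7], [7, 4]]
trace(H) = 14, det(H) = -9
Eigenvalues: (14 +/- sqrt(232)) / 2 = 14.62, -0.6158
Since not both eigenvalues positive, f is neither convex nor concave.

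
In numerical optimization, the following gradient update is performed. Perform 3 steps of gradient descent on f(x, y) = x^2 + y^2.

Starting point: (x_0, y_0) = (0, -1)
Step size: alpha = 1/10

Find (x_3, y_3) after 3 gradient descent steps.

f(x,y) = x^2 + y^2
grad_x = 2x + 0y, grad_y = 2y + 0x
Step 1: grad = (0, -2), (0, -4/5)
Step 2: grad = (0, -8/5), (0, -16/25)
Step 3: grad = (0, -32/25), (0, -64/125)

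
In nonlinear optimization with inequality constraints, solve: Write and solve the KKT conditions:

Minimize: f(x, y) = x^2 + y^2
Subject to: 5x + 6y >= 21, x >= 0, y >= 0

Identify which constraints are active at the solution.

KKT conditions for min x^2 + y^2 s.t. 5x + 6y >= 21, x >= 0, y >= 0:
Stationarity: 2x = mu*5 + mu_x, 2y = mu*6 + mu_y, with mu, mu_x, mu_y >= 0
Complementary slackness: mu*(5x + 6y - 21) = 0, mu_x*x = 0, mu_y*y = 0
(0, 0) is infeasible (5*0 + 6*0 < 21), so if mu = 0 stationarity would force x = mu_x/2 >= 0, y = mu_y/2 >= 0 with mu_x*x = mu_y*y = 0, i.e. x = y = 0: contradiction. Hence mu > 0 and 5x + 6y = 21 is active.
Try x > 0, y > 0 (so mu_x = mu_y = 0): x = 5*mu/2, y = 6*mu/2
Substitute: 5*(5*mu/2) + 6*(6*mu/2) = 21
  mu*61/2 = 21 => mu = 42/61
x* = 105/61 > 0, y* = 126/61 > 0, consistent with mu_x = mu_y = 0.
f is convex and the constraints are linear, so this KKT point is the global minimum.
f* = 441/61
Active constraints: 5x + 6y >= 21 (holds with equality, mu = 42/61 > 0); x >= 0 and y >= 0 are inactive (mu_x = mu_y = 0).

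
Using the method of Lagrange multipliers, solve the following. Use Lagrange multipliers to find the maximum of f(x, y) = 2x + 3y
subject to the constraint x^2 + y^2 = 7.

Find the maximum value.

Set up Lagrange conditions: grad f = lambda * grad g
  2 = 2*lambda*x
  3 = 2*lambda*y
From these: x/y = 2/3, so x = 2t, y = 3t for some t.
Substitute into constraint: (2t)^2 + (3t)^2 = 7
  t^2 * 13 = 7
  t = sqrt(7/13)
Maximum = 2*x + 3*y = (2^2 + 3^2)*t = 13 * sqrt(7/13) = sqrt(91)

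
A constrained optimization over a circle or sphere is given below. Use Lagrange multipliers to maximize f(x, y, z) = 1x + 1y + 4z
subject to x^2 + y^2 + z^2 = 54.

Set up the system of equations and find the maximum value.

Lagrange conditions: 1 = 2*lambda*x, 1 = 2*lambda*y, 4 = 2*lambda*z
So x:1 = y:1 = z:4, i.e. x = 1t, y = 1t, z = 4t
Constraint: t^2*(1^2 + 1^2 + 4^2) = 54
  t^2 * 18 = 54  =>  t = sqrt(3)
Maximum = 1*1t + 1*1t + 4*4t = 18*sqrt(3) = sqrt(972)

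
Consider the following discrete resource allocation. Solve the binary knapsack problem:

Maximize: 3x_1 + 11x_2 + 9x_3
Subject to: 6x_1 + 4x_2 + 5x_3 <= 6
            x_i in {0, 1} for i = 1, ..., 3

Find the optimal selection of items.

Items: item 1 (v=3, w=6), item 2 (v=11, w=4), item 3 (v=9, w=5)
Capacity: 6
Checking all 8 subsets (w = total weight, v = total value):
  {}: w = 0, v = 0
  {1}: w = 6, v = 3
  {2}: w = 4, v = 11
  {3}: w = 5, v = 9
  {1, 2}: w = 10 > 6, infeasible
  {1, 3}: w = 11 > 6, infeasible
  {2, 3}: w = 9 > 6, infeasible
  {1, 2, 3}: w = 15 > 6, infeasible
Best feasible subset: items [2]
Total weight: 4 <= 6, total value: 11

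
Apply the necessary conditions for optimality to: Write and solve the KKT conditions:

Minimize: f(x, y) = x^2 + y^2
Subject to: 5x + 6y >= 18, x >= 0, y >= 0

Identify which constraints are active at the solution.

KKT conditions for min x^2 + y^2 s.t. 5x + 6y >= 18, x >= 0, y >= 0:
Stationarity: 2x = mu*5 + mu_x, 2y = mu*6 + mu_y, with mu, mu_x, mu_y >= 0
Complementary slackness: mu*(5x + 6y - 18) = 0, mu_x*x = 0, mu_y*y = 0
(0, 0) is infeasible (5*0 + 6*0 < 18), so if mu = 0 stationarity would force x = mu_x/2 >= 0, y = mu_y/2 >= 0 with mu_x*x = mu_y*y = 0, i.e. x = y = 0: contradiction. Hence mu > 0 and 5x + 6y = 18 is active.
Try x > 0, y > 0 (so mu_x = mu_y = 0): x = 5*mu/2, y = 6*mu/2
Substitute: 5*(5*mu/2) + 6*(6*mu/2) = 18
  mu*61/2 = 18 => mu = 36/61
x* = 90/61 > 0, y* = 108/61 > 0, consistent with mu_x = mu_y = 0.
f is convex and the constraints are linear, so this KKT point is the global minimum.
f* = 324/61
Active constraints: 5x + 6y >= 18 (holds with equality, mu = 36/61 > 0); x >= 0 and y >= 0 are inactive (mu_x = mu_y = 0).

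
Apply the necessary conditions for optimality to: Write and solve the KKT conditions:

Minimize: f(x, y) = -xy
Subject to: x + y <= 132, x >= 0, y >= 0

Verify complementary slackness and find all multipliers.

Problem: min -xy s.t. x + y <= 132 (multiplier lambda), x >= 0 (mu_x), y >= 0 (mu_y)
KKT stationarity: -y + lambda - mu_x = 0, -x + lambda - mu_y = 0, with lambda, mu_x, mu_y >= 0
Complementary slackness: lambda*(x + y - 132) = 0, mu_x*x = 0, mu_y*y = 0
If lambda = 0: y = -mu_x <= 0 and x = -mu_y <= 0 force x = y = 0 with f = 0; but x = y = 66 is feasible with f = -4356 < 0, so this is not the minimum. Hence lambda > 0 and x + y = 132.
Try x > 0, y > 0 (so mu_x = mu_y = 0): y = lambda, x = lambda => x = y = lambda
x + y = 132 => 2*lambda = 132 => lambda = 66
x* = y* = 66 > 0, consistent with mu_x = mu_y = 0.
(Any feasible point with x = 0 or y = 0 has f = 0 > -4356, so the minimum is not on those boundaries.)
min(-xy) = -4356 (i.e. max xy = 4356)
Multipliers: lambda = 66, mu_x = 0, mu_y = 0
Complementary slackness: lambda*(x + y - 132) = 66*(66 + 66 - 132) = 0, mu_x*x = 0*66 = 0, mu_y*y = 0*66 = 0. Satisfied.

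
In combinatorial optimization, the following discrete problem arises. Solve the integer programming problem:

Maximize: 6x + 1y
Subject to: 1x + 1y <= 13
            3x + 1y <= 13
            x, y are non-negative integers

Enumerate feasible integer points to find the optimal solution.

Constraint 1: 1x + 1y <= 13
Constraint 2: 3x + 1y <= 13
Feasible x range (need y >= 0): 0 <= x <= min(13/1, 13/3) => x in {0, ..., 4}.
Enumerate feasible integer points row by row (the coefficient of y is 1 > 0, so for each x the largest feasible y gives the best value):
  x = 0: y <= min((13 - 1*0)/1, (13 - 3*0)/1) => y in {0, ..., 13}; best 6*0 + 1*13 = 13
  x = 1: y <= min((13 - 1*1)/1, (13 - 3*1)/1) => y in {0, ..., 10}; best 6*1 + 1*10 = 16
  x = 2: y <= min((13 - 1*2)/1, (13 - 3*2)/1) => y in {0, ..., 7}; best 6*2 + 1*7 = 19
  x = 3: y <= min((13 - 1*3)/1, (13 - 3*3)/1) => y in {0, ..., 4}; best 6*3 + 1*4 = 22
  x = 4: y <= min((13 - 1*4)/1, (13 - 3*4)/1) => y in {0, ..., 1}; best 6*4 + 1*1 = 25
The maximum 6x + 1y = 25 is achieved at x = 4, y = 1.
Check: 1*4 + 1*1 = 5 <= 13 and 3*4 + 1*1 = 13 <= 13.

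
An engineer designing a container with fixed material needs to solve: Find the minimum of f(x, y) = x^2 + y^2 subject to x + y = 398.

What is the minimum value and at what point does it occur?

Substitute y = 398 - x into f(x,y) = x^2 + y^2:
g(x) = x^2 + (398 - x)^2 = 2x^2 - 796x + 158404
g'(x) = 4x - 796 = 0  =>  x = 199
y = 398 - 199 = 199
Minimum value = 199^2 + 199^2 = 79202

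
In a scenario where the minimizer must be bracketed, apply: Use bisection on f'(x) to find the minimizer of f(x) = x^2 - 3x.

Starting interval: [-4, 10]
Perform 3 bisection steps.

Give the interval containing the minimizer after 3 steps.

Finding critical point of f(x) = x^2 - 3x using bisection on f'(x) = 2x + -3.
f'(x) = 0 when x = 3/2.
Starting interval: [-4, 10]
Step 1: mid = 3, f'(mid) = 3, new interval = [-4, 3]
Step 2: mid = -1/2, f'(mid) = -4, new interval = [-1/2, 3]
Step 3: mid = 5/4, f'(mid) = -1/2, new interval = [5/4, 3]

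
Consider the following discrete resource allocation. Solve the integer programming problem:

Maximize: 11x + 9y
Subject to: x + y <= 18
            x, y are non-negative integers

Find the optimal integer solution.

Objective: 11x + 9y, constraint: x + y <= 18
Coefficient of x is 11 >= coefficient of y is 9, so allocate the entire budget to x.
Optimal: x = 18, y = 0, value = 198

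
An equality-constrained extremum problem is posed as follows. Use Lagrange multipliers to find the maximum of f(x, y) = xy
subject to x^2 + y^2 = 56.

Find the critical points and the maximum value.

Lagrange conditions: y = 2*lambda*x and x = 2*lambda*y
If x = 0 then y = 0, violating the constraint, so x, y != 0.
Dividing: y/x = x/y => x^2 = y^2 => y = x or y = -x
Constraint: 2x^2 = 56 => x^2 = 28 => x = +/-sqrt(28)
Critical points: (sqrt(28), sqrt(28)), (-sqrt(28), -sqrt(28)), (sqrt(28), -sqrt(28)), (-sqrt(28), sqrt(28))
  y = x:  xy = x^2 = 28  at (sqrt(28), sqrt(28)) and (-sqrt(28), -sqrt(28))
  y = -x: xy = -x^2 = -28 at (sqrt(28), -sqrt(28)) and (-sqrt(28), sqrt(28))
Maximum xy = 28 at (sqrt(28), sqrt(28)) and (-sqrt(28), -sqrt(28))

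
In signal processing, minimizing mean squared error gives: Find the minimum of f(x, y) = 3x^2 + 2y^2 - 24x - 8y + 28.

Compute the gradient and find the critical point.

f(x,y) = 3x^2 + 2y^2 - 24x - 8y + 28
df/dx = 6x + (-24) = 0  =>  x = 4
df/dy = 4y + (-8) = 0  =>  y = 2
f(4, 2) = 3*(4)^2 + 2*(2)^2 + -24*(4) + -8*(2) + 28 = -28
Hessian is diagonal with entries 6, 4 > 0, so this is a minimum.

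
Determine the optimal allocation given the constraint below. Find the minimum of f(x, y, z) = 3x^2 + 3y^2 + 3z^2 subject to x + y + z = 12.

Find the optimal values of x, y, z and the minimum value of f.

Using Lagrange multipliers on f = 3x^2 + 3y^2 + 3z^2 with constraint x + y + z = 12:
Conditions: 2*3*x = lambda, 2*3*y = lambda, 2*3*z = lambda
So x = lambda/6, y = lambda/6, z = lambda/6
Substituting into constraint: lambda * (1/2) = 12
lambda = 24
x = 4, y = 4, z = 4
Minimum value = 144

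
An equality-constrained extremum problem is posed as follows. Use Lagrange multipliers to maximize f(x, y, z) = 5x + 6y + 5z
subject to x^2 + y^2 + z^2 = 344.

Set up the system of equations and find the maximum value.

Lagrange conditions: 5 = 2*lambda*x, 6 = 2*lambda*y, 5 = 2*lambda*z
So x:5 = y:6 = z:5, i.e. x = 5t, y = 6t, z = 5t
Constraint: t^2*(5^2 + 6^2 + 5^2) = 344
  t^2 * 86 = 344  =>  t = sqrt(4)
Maximum = 5*5t + 6*6t + 5*5t = 86*sqrt(4) = 172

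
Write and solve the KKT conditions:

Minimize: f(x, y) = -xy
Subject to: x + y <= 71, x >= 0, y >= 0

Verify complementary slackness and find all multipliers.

Problem: min -xy s.t. x + y <= 71 (multiplier lambda), x >= 0 (mu_x), y >= 0 (mu_y)
KKT stationarity: -y + lambda - mu_x = 0, -x + lambda - mu_y = 0, with lambda, mu_x, mu_y >= 0
Complementary slackness: lambda*(x + y - 71) = 0, mu_x*x = 0, mu_y*y = 0
If lambda = 0: y = -mu_x <= 0 and x = -mu_y <= 0 force x = y = 0 with f = 0; but x = y = 71/2 is feasible with f = -5041/4 < 0, so this is not the minimum. Hence lambda > 0 and x + y = 71.
Try x > 0, y > 0 (so mu_x = mu_y = 0): y = lambda, x = lambda => x = y = lambda
x + y = 71 => 2*lambda = 71 => lambda = 71/2
x* = y* = 71/2 > 0, consistent with mu_x = mu_y = 0.
(Any feasible point with x = 0 or y = 0 has f = 0 > -5041/4, so the minimum is not on those boundaries.)
min(-xy) = -5041/4 (i.e. max xy = 5041/4)
Multipliers: lambda = 71/2, mu_x = 0, mu_y = 0
Complementary slackness: lambda*(x + y - 71) = 71/2*(71/2 + 71/2 - 71) = 0, mu_x*x = 0*71/2 = 0, mu_y*y = 0*71/2 = 0. Satisfied.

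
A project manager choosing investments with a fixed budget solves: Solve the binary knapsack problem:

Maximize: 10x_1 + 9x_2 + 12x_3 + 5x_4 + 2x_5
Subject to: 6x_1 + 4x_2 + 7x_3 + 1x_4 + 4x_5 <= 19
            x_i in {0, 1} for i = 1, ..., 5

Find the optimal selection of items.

Items: item 1 (v=10, w=6), item 2 (v=9, w=4), item 3 (v=12, w=7), item 4 (v=5, w=1), item 5 (v=2, w=4)
Capacity: 19
Checking all 32 subsets (w = total weight, v = total value):
  {}: w = 0, v = 0
  {1}: w = 6, v = 10
  {2}: w = 4, v = 9
  {3}: w = 7, v = 12
  {4}: w = 1, v = 5
  {5}: w = 4, v = 2
  {1, 2}: w = 10, v = 19
  {1, 3}: w = 13, v = 22
  {1, 4}: w = 7, v = 15
  {1, 5}: w = 10, v = 12
  {2, 3}: w = 11, v = 21
  {2, 4}: w = 5, v = 14
  {2, 5}: w = 8, v = 11
  {3, 4}: w = 8, v = 17
  {3, 5}: w = 11, v = 14
  {4, 5}: w = 5, v = 7
  {1, 2, 3}: w = 17, v = 31
  {1, 2, 4}: w = 11, v = 24
  {1, 2, 5}: w = 14, v = 21
  {1, 3, 4}: w = 14, v = 27
  {1, 3, 5}: w = 17, v = 24
  {1, 4, 5}: w = 11, v = 17
  {2, 3, 4}: w = 12, v = 26
  {2, 3, 5}: w = 15, v = 23
  {2, 4, 5}: w = 9, v = 16
  {3, 4, 5}: w = 12, v = 19
  {1, 2, 3, 4}: w = 18, v = 36
  {1, 2, 3, 5}: w = 21 > 19, infeasible
  {1, 2, 4, 5}: w = 15, v = 26
  {1, 3, 4, 5}: w = 18, v = 29
  {2, 3, 4, 5}: w = 16, v = 28
  {1, 2, 3, 4, 5}: w = 22 > 19, infeasible
Best feasible subset: items [1, 2, 3, 4]
Total weight: 18 <= 19, total value: 36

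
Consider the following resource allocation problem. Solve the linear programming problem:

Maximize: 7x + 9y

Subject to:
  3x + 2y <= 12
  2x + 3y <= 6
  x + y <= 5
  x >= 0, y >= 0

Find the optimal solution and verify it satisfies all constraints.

Feasible vertices: (0, 0), (0, 2), (3, 0)
Objective 7x + 9y at each vertex:
  (0, 0): 0
  (0, 2): 18
  (3, 0): 21
Maximum is 21 at (3, 0).
Verify constraints at (x, y) = (3, 0):
  3*3 + 2*0 = 9 <= 12
  2*3 + 3*0 = 6 <= 6 (active)
  1*3 + 1*0 = 3 <= 5
  x = 3 >= 0, y = 0 >= 0. All constraints satisfied.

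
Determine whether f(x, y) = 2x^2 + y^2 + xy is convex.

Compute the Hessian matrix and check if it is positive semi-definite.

f(x,y) = 2x^2 + y^2 + xy
Hessian H = [[4, 1], [1, 2]]
trace(H) = 6, det(H) = 7
Eigenvalues: (6 +/- sqrt(8)) / 2 = 4.414, 1.586
Since both eigenvalues > 0, f is convex.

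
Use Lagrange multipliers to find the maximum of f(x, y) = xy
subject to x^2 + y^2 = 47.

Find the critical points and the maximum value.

Lagrange conditions: y = 2*lambda*x and x = 2*lambda*y
If x = 0 then y = 0, violating the constraint, so x, y != 0.
Dividing: y/x = x/y => x^2 = y^2 => y = x or y = -x
Constraint: 2x^2 = 47 => x^2 = 47/2 => x = +/-sqrt(47/2)
Critical points: (sqrt(47/2), sqrt(47/2)), (-sqrt(47/2), -sqrt(47/2)), (sqrt(47/2), -sqrt(47/2)), (-sqrt(47/2), sqrt(47/2))
  y = x:  xy = x^2 = 47/2  at (sqrt(47/2), sqrt(47/2)) and (-sqrt(47/2), -sqrt(47/2))
  y = -x: xy = -x^2 = -47/2 at (sqrt(47/2), -sqrt(47/2)) and (-sqrt(47/2), sqrt(47/2))
Maximum xy = 47/2 at (sqrt(47/2), sqrt(47/2)) and (-sqrt(47/2), -sqrt(47/2))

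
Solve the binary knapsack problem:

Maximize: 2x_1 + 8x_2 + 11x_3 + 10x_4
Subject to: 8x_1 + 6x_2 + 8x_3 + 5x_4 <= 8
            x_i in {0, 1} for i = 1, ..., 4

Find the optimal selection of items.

Items: item 1 (v=2, w=8), item 2 (v=8, w=6), item 3 (v=11, w=8), item 4 (v=10, w=5)
Capacity: 8
Checking all 16 subsets (w = total weight, v = total value):
  {}: w = 0, v = 0
  {1}: w = 8, v = 2
  {2}: w = 6, v = 8
  {3}: w = 8, v = 11
  {4}: w = 5, v = 10
  {1, 2}: w = 14 > 8, infeasible
  {1, 3}: w = 16 > 8, infeasible
  {1, 4}: w = 13 > 8, infeasible
  {2, 3}: w = 14 > 8, infeasible
  {2, 4}: w = 11 > 8, infeasible
  {3, 4}: w = 13 > 8, infeasible
  {1, 2, 3}: w = 22 > 8, infeasible
  {1, 2, 4}: w = 19 > 8, infeasible
  {1, 3, 4}: w = 21 > 8, infeasible
  {2, 3, 4}: w = 19 > 8, infeasible
  {1, 2, 3, 4}: w = 27 > 8, infeasible
Best feasible subset: items [3]
Total weight: 8 <= 8, total value: 11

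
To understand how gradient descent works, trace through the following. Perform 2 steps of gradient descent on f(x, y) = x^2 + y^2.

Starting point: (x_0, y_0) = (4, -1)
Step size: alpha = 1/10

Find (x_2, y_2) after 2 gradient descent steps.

f(x,y) = x^2 + y^2
grad_x = 2x + 0y, grad_y = 2y + 0x
Step 1: grad = (8, -2), (16/5, -4/5)
Step 2: grad = (32/5, -8/5), (64/25, -16/25)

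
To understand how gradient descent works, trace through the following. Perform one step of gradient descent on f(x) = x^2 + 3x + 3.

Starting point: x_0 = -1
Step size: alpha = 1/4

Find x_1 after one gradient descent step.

f(x) = x^2 + 3x + 3
f'(x) = 2x + 3
f'(-1) = 2*-1 + (3) = 1
x_1 = x_0 - alpha * f'(x_0) = -1 - 1/4 * 1 = -5/4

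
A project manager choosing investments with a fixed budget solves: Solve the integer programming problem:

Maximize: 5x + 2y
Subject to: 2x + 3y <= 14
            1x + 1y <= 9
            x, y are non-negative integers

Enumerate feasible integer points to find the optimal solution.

Constraint 1: 2x + 3y <= 14
Constraint 2: 1x + 1y <= 9
Feasible x range (need y >= 0): 0 <= x <= min(14/2, 9/1) => x in {0, ..., 7}.
Enumerate feasible integer points row by row (the coefficient of y is 2 > 0, so for each x the largest feasible y gives the best value):
  x = 0: y <= min((14 - 2*0)/3, (9 - 1*0)/1) => y in {0, ..., 4}; best 5*0 + 2*4 = 8
  x = 1: y <= min((14 - 2*1)/3, (9 - 1*1)/1) => y in {0, ..., 4}; best 5*1 + 2*4 = 13
  x = 2: y <= min((14 - 2*2)/3, (9 - 1*2)/1) => y in {0, ..., 3}; best 5*2 + 2*3 = 16
  x = 3: y <= min((14 - 2*3)/3, (9 - 1*3)/1) => y in {0, ..., 2}; best 5*3 + 2*2 = 19
  x = 4: y <= min((14 - 2*4)/3, (9 - 1*4)/1) => y in {0, ..., 2}; best 5*4 + 2*2 = 24
  x = 5: y <= min((14 - 2*5)/3, (9 - 1*5)/1) => y in {0, ..., 1}; best 5*5 + 2*1 = 27
  x = 6: y <= min((14 - 2*6)/3, (9 - 1*6)/1) => y in {0}; best 5*6 + 2*0 = 30
  x = 7: y <= min((14 - 2*7)/3, (9 - 1*7)/1) => y in {0}; best 5*7 + 2*0 = 35
The maximum 5x + 2y = 35 is achieved at x = 7, y = 0.
Check: 2*7 + 3*0 = 14 <= 14 and 1*7 + 1*0 = 7 <= 9.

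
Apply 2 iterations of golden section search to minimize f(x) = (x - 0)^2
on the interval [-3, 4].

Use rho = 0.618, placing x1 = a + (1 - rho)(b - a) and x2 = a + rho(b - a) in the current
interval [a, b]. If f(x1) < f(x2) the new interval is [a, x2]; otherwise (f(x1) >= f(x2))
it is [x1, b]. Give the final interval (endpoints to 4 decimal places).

Golden section search for min of f(x) = (x - 0)^2 on [-3, 4].
Each step: x1 = a + (1 - rho)(b - a), x2 = a + rho(b - a); if f(x1) < f(x2) keep [a, x2], otherwise keep [x1, b].
Step 1: [-3.0000, 4.0000], x1=-0.3260 (f=0.1063), x2=1.3260 (f=1.7583); f(x1) < f(x2) => keep [-3.0000, 1.3260]
Step 2: [-3.0000, 1.3260], x1=-1.3475 (f=1.8157), x2=-0.3265 (f=0.1066); f(x1) > f(x2) => keep [-1.3475, 1.3260]
Final interval: [-1.3475, 1.3260]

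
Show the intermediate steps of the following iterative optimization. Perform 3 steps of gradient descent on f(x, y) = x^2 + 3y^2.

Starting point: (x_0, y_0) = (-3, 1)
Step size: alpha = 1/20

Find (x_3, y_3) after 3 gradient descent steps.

f(x,y) = x^2 + 3y^2
grad_x = 2x + 0y, grad_y = 6y + 0x
Step 1: grad = (-6, 6), (-27/10, 7/10)
Step 2: grad = (-27/5, 21/5), (-243/100, 49/100)
Step 3: grad = (-243/50, 147/50), (-2187/1000, 343/1000)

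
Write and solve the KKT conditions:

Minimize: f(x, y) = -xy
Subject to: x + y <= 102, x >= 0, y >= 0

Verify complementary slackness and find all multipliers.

Problem: min -xy s.t. x + y <= 102 (multiplier lambda), x >= 0 (mu_x), y >= 0 (mu_y)
KKT stationarity: -y + lambda - mu_x = 0, -x + lambda - mu_y = 0, with lambda, mu_x, mu_y >= 0
Complementary slackness: lambda*(x + y - 102) = 0, mu_x*x = 0, mu_y*y = 0
If lambda = 0: y = -mu_x <= 0 and x = -mu_y <= 0 force x = y = 0 with f = 0; but x = y = 51 is feasible with f = -2601 < 0, so this is not the minimum. Hence lambda > 0 and x + y = 102.
Try x > 0, y > 0 (so mu_x = mu_y = 0): y = lambda, x = lambda => x = y = lambda
x + y = 102 => 2*lambda = 102 => lambda = 51
x* = y* = 51 > 0, consistent with mu_x = mu_y = 0.
(Any feasible point with x = 0 or y = 0 has f = 0 > -2601, so the minimum is not on those boundaries.)
min(-xy) = -2601 (i.e. max xy = 2601)
Multipliers: lambda = 51, mu_x = 0, mu_y = 0
Complementary slackness: lambda*(x + y - 102) = 51*(51 + 51 - 102) = 0, mu_x*x = 0*51 = 0, mu_y*y = 0*51 = 0. Satisfied.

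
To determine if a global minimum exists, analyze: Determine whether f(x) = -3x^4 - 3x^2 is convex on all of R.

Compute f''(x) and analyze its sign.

f(x) = -3x^4 - 3x^2
f'(x) = -12x^3 + -6x
f''(x) = -36x^2 + -6
f''(x) = -36x^2 + -6 <= -6 < 0 for all x
Therefore, f is concave on R.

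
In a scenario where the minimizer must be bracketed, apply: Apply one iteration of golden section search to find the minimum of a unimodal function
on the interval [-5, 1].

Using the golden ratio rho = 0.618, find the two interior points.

Golden section search on [-5, 1].
Golden ratio rho = 0.618 (approx).
Interior points:
  x_1 = -5 + (1-0.618)*6 = -2.7080
  x_2 = -5 + 0.618*6 = -1.2920
Compare f(x_1) and f(x_2) to determine which subinterval to keep.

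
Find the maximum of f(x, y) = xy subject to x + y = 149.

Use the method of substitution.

Substitute y = 149 - x into f(x,y) = xy:
g(x) = x(149 - x) = 149x - x^2
g'(x) = 149 - 2x = 0  =>  x = 149/2
y = 149 - 149/2 = 149/2
Maximum value = (149/2) * (149/2) = 22201/4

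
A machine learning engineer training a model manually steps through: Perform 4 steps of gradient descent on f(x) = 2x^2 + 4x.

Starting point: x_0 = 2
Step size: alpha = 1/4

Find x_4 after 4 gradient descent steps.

f(x) = 2x^2 + 4x, f'(x) = 4x + (4)
Step 1: f'(2) = 12, x_1 = 2 - 1/4 * 12 = -1
Step 2: f'(-1) = 0, x_2 = -1 - 1/4 * 0 = -1
Step 3: f'(-1) = 0, x_3 = -1 - 1/4 * 0 = -1
Step 4: f'(-1) = 0, x_4 = -1 - 1/4 * 0 = -1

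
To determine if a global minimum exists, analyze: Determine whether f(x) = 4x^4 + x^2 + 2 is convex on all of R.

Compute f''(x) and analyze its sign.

f(x) = 4x^4 + x^2 + 2
f'(x) = 16x^3 + 2x
f''(x) = 48x^2 + 2
f''(x) = 48x^2 + 2 >= 2 > 0 for all x
Therefore, f is convex on R.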